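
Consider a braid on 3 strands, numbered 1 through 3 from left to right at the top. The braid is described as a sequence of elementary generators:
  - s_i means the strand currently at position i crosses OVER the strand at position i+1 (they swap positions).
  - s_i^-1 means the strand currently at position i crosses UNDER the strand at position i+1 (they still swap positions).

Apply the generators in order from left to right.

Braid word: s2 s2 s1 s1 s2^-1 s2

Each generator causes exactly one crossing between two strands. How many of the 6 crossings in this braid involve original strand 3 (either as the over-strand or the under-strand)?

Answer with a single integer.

Gen 1: crossing 2x3. Involves strand 3? yes. Count so far: 1
Gen 2: crossing 3x2. Involves strand 3? yes. Count so far: 2
Gen 3: crossing 1x2. Involves strand 3? no. Count so far: 2
Gen 4: crossing 2x1. Involves strand 3? no. Count so far: 2
Gen 5: crossing 2x3. Involves strand 3? yes. Count so far: 3
Gen 6: crossing 3x2. Involves strand 3? yes. Count so far: 4

Answer: 4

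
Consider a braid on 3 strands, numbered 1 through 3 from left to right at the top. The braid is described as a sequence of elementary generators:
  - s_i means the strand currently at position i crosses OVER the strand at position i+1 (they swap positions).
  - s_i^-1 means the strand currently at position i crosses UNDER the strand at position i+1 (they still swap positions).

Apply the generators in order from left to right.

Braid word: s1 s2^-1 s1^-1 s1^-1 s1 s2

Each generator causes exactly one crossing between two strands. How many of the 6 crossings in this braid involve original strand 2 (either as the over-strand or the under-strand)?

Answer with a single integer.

Answer: 5

Derivation:
Gen 1: crossing 1x2. Involves strand 2? yes. Count so far: 1
Gen 2: crossing 1x3. Involves strand 2? no. Count so far: 1
Gen 3: crossing 2x3. Involves strand 2? yes. Count so far: 2
Gen 4: crossing 3x2. Involves strand 2? yes. Count so far: 3
Gen 5: crossing 2x3. Involves strand 2? yes. Count so far: 4
Gen 6: crossing 2x1. Involves strand 2? yes. Count so far: 5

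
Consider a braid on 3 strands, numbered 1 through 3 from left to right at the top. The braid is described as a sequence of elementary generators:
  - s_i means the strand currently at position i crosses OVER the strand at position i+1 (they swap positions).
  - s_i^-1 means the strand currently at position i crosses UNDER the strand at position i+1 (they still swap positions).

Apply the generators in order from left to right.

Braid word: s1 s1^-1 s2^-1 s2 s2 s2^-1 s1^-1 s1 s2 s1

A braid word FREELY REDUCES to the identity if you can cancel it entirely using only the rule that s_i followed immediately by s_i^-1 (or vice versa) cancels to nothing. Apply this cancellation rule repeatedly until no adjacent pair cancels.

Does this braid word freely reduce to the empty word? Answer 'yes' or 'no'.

Gen 1 (s1): push. Stack: [s1]
Gen 2 (s1^-1): cancels prior s1. Stack: []
Gen 3 (s2^-1): push. Stack: [s2^-1]
Gen 4 (s2): cancels prior s2^-1. Stack: []
Gen 5 (s2): push. Stack: [s2]
Gen 6 (s2^-1): cancels prior s2. Stack: []
Gen 7 (s1^-1): push. Stack: [s1^-1]
Gen 8 (s1): cancels prior s1^-1. Stack: []
Gen 9 (s2): push. Stack: [s2]
Gen 10 (s1): push. Stack: [s2 s1]
Reduced word: s2 s1

Answer: no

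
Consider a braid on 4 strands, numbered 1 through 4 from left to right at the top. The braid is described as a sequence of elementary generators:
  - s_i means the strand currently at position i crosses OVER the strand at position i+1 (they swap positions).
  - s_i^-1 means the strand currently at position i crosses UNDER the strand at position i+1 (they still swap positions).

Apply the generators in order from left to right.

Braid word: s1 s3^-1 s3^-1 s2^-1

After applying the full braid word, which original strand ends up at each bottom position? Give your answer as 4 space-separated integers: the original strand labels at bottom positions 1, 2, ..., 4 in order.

Gen 1 (s1): strand 1 crosses over strand 2. Perm now: [2 1 3 4]
Gen 2 (s3^-1): strand 3 crosses under strand 4. Perm now: [2 1 4 3]
Gen 3 (s3^-1): strand 4 crosses under strand 3. Perm now: [2 1 3 4]
Gen 4 (s2^-1): strand 1 crosses under strand 3. Perm now: [2 3 1 4]

Answer: 2 3 1 4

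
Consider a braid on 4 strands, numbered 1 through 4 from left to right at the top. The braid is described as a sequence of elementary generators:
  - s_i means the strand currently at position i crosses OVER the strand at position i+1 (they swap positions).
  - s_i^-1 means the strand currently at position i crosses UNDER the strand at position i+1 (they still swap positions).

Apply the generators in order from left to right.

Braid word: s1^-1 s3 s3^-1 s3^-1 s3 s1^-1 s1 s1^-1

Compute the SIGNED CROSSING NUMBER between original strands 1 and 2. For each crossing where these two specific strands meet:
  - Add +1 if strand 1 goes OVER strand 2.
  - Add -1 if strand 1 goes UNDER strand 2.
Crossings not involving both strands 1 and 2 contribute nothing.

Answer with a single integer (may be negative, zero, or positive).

Answer: 2

Derivation:
Gen 1: 1 under 2. Both 1&2? yes. Contrib: -1. Sum: -1
Gen 2: crossing 3x4. Both 1&2? no. Sum: -1
Gen 3: crossing 4x3. Both 1&2? no. Sum: -1
Gen 4: crossing 3x4. Both 1&2? no. Sum: -1
Gen 5: crossing 4x3. Both 1&2? no. Sum: -1
Gen 6: 2 under 1. Both 1&2? yes. Contrib: +1. Sum: 0
Gen 7: 1 over 2. Both 1&2? yes. Contrib: +1. Sum: 1
Gen 8: 2 under 1. Both 1&2? yes. Contrib: +1. Sum: 2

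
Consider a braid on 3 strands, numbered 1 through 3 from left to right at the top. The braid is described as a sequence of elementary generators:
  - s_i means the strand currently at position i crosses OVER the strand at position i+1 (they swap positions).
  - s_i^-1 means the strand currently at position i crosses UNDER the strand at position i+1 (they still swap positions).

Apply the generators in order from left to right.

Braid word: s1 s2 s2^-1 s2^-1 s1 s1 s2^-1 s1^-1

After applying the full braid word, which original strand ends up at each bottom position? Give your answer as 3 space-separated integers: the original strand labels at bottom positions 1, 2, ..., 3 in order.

Gen 1 (s1): strand 1 crosses over strand 2. Perm now: [2 1 3]
Gen 2 (s2): strand 1 crosses over strand 3. Perm now: [2 3 1]
Gen 3 (s2^-1): strand 3 crosses under strand 1. Perm now: [2 1 3]
Gen 4 (s2^-1): strand 1 crosses under strand 3. Perm now: [2 3 1]
Gen 5 (s1): strand 2 crosses over strand 3. Perm now: [3 2 1]
Gen 6 (s1): strand 3 crosses over strand 2. Perm now: [2 3 1]
Gen 7 (s2^-1): strand 3 crosses under strand 1. Perm now: [2 1 3]
Gen 8 (s1^-1): strand 2 crosses under strand 1. Perm now: [1 2 3]

Answer: 1 2 3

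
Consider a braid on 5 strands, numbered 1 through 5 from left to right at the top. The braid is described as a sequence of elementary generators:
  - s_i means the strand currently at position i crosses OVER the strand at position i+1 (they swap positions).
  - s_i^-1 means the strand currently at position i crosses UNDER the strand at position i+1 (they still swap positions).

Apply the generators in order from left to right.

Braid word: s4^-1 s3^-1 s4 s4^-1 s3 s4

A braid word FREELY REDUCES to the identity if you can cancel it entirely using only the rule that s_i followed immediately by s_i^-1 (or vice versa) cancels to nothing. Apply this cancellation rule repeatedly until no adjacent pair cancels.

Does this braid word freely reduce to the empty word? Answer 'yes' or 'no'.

Gen 1 (s4^-1): push. Stack: [s4^-1]
Gen 2 (s3^-1): push. Stack: [s4^-1 s3^-1]
Gen 3 (s4): push. Stack: [s4^-1 s3^-1 s4]
Gen 4 (s4^-1): cancels prior s4. Stack: [s4^-1 s3^-1]
Gen 5 (s3): cancels prior s3^-1. Stack: [s4^-1]
Gen 6 (s4): cancels prior s4^-1. Stack: []
Reduced word: (empty)

Answer: yes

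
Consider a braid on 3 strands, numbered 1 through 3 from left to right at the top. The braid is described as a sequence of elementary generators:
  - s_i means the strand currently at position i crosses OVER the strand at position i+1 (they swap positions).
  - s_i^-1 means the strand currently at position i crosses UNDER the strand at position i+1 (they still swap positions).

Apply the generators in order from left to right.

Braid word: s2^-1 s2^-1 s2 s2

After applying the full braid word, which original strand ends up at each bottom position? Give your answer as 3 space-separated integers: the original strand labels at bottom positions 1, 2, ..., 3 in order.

Gen 1 (s2^-1): strand 2 crosses under strand 3. Perm now: [1 3 2]
Gen 2 (s2^-1): strand 3 crosses under strand 2. Perm now: [1 2 3]
Gen 3 (s2): strand 2 crosses over strand 3. Perm now: [1 3 2]
Gen 4 (s2): strand 3 crosses over strand 2. Perm now: [1 2 3]

Answer: 1 2 3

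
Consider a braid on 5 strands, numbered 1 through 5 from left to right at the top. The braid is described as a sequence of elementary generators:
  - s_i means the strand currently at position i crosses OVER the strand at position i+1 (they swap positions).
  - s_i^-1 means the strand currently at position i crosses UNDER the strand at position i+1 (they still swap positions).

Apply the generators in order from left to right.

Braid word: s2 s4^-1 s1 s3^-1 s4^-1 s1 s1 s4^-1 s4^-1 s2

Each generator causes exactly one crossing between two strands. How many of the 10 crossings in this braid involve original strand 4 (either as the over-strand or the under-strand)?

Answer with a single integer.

Answer: 4

Derivation:
Gen 1: crossing 2x3. Involves strand 4? no. Count so far: 0
Gen 2: crossing 4x5. Involves strand 4? yes. Count so far: 1
Gen 3: crossing 1x3. Involves strand 4? no. Count so far: 1
Gen 4: crossing 2x5. Involves strand 4? no. Count so far: 1
Gen 5: crossing 2x4. Involves strand 4? yes. Count so far: 2
Gen 6: crossing 3x1. Involves strand 4? no. Count so far: 2
Gen 7: crossing 1x3. Involves strand 4? no. Count so far: 2
Gen 8: crossing 4x2. Involves strand 4? yes. Count so far: 3
Gen 9: crossing 2x4. Involves strand 4? yes. Count so far: 4
Gen 10: crossing 1x5. Involves strand 4? no. Count so far: 4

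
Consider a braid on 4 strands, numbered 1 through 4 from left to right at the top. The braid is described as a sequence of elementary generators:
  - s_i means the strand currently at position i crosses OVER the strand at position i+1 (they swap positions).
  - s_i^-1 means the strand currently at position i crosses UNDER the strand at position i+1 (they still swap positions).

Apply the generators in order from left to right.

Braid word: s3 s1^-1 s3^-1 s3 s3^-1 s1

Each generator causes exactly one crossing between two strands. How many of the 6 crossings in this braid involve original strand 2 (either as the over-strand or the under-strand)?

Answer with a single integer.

Gen 1: crossing 3x4. Involves strand 2? no. Count so far: 0
Gen 2: crossing 1x2. Involves strand 2? yes. Count so far: 1
Gen 3: crossing 4x3. Involves strand 2? no. Count so far: 1
Gen 4: crossing 3x4. Involves strand 2? no. Count so far: 1
Gen 5: crossing 4x3. Involves strand 2? no. Count so far: 1
Gen 6: crossing 2x1. Involves strand 2? yes. Count so far: 2

Answer: 2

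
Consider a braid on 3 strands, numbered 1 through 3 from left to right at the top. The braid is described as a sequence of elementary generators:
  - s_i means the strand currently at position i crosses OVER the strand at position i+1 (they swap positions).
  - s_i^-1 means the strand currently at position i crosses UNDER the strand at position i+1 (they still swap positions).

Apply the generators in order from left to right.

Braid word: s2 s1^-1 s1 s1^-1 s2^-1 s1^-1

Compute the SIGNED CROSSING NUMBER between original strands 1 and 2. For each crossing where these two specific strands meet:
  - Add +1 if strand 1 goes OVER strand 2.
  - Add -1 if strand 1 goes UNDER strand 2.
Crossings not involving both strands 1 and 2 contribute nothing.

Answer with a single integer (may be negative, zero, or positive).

Answer: -1

Derivation:
Gen 1: crossing 2x3. Both 1&2? no. Sum: 0
Gen 2: crossing 1x3. Both 1&2? no. Sum: 0
Gen 3: crossing 3x1. Both 1&2? no. Sum: 0
Gen 4: crossing 1x3. Both 1&2? no. Sum: 0
Gen 5: 1 under 2. Both 1&2? yes. Contrib: -1. Sum: -1
Gen 6: crossing 3x2. Both 1&2? no. Sum: -1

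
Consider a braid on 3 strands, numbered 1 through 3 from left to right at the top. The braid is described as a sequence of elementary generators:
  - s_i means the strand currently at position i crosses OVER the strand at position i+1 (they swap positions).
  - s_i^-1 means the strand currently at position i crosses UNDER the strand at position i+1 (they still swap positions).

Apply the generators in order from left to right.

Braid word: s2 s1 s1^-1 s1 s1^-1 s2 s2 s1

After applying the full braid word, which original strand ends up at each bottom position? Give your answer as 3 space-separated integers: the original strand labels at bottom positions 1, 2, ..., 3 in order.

Answer: 3 1 2

Derivation:
Gen 1 (s2): strand 2 crosses over strand 3. Perm now: [1 3 2]
Gen 2 (s1): strand 1 crosses over strand 3. Perm now: [3 1 2]
Gen 3 (s1^-1): strand 3 crosses under strand 1. Perm now: [1 3 2]
Gen 4 (s1): strand 1 crosses over strand 3. Perm now: [3 1 2]
Gen 5 (s1^-1): strand 3 crosses under strand 1. Perm now: [1 3 2]
Gen 6 (s2): strand 3 crosses over strand 2. Perm now: [1 2 3]
Gen 7 (s2): strand 2 crosses over strand 3. Perm now: [1 3 2]
Gen 8 (s1): strand 1 crosses over strand 3. Perm now: [3 1 2]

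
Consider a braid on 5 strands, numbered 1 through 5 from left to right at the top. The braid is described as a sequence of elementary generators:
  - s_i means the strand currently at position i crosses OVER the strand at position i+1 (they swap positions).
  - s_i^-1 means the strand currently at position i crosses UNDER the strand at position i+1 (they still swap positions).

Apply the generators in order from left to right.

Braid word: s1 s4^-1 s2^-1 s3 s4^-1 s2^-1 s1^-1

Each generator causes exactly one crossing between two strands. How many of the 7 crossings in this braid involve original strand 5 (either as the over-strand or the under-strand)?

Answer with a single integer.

Answer: 4

Derivation:
Gen 1: crossing 1x2. Involves strand 5? no. Count so far: 0
Gen 2: crossing 4x5. Involves strand 5? yes. Count so far: 1
Gen 3: crossing 1x3. Involves strand 5? no. Count so far: 1
Gen 4: crossing 1x5. Involves strand 5? yes. Count so far: 2
Gen 5: crossing 1x4. Involves strand 5? no. Count so far: 2
Gen 6: crossing 3x5. Involves strand 5? yes. Count so far: 3
Gen 7: crossing 2x5. Involves strand 5? yes. Count so far: 4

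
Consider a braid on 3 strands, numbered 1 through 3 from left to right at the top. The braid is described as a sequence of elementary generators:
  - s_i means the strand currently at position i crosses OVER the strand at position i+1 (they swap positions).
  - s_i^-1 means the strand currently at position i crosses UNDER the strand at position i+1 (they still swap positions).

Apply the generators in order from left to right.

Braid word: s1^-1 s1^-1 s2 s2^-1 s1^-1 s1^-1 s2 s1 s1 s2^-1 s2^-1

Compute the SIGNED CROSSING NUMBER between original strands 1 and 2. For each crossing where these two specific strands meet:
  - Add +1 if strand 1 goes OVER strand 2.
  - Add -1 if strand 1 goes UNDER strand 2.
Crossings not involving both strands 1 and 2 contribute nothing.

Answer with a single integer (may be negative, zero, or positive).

Answer: 0

Derivation:
Gen 1: 1 under 2. Both 1&2? yes. Contrib: -1. Sum: -1
Gen 2: 2 under 1. Both 1&2? yes. Contrib: +1. Sum: 0
Gen 3: crossing 2x3. Both 1&2? no. Sum: 0
Gen 4: crossing 3x2. Both 1&2? no. Sum: 0
Gen 5: 1 under 2. Both 1&2? yes. Contrib: -1. Sum: -1
Gen 6: 2 under 1. Both 1&2? yes. Contrib: +1. Sum: 0
Gen 7: crossing 2x3. Both 1&2? no. Sum: 0
Gen 8: crossing 1x3. Both 1&2? no. Sum: 0
Gen 9: crossing 3x1. Both 1&2? no. Sum: 0
Gen 10: crossing 3x2. Both 1&2? no. Sum: 0
Gen 11: crossing 2x3. Both 1&2? no. Sum: 0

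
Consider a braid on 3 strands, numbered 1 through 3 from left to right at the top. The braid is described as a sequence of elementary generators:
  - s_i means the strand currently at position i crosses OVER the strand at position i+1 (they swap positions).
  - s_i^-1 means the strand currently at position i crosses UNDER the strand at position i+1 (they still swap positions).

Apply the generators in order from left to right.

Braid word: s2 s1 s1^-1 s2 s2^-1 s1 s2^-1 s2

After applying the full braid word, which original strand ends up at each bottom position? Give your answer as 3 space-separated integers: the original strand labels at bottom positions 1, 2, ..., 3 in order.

Gen 1 (s2): strand 2 crosses over strand 3. Perm now: [1 3 2]
Gen 2 (s1): strand 1 crosses over strand 3. Perm now: [3 1 2]
Gen 3 (s1^-1): strand 3 crosses under strand 1. Perm now: [1 3 2]
Gen 4 (s2): strand 3 crosses over strand 2. Perm now: [1 2 3]
Gen 5 (s2^-1): strand 2 crosses under strand 3. Perm now: [1 3 2]
Gen 6 (s1): strand 1 crosses over strand 3. Perm now: [3 1 2]
Gen 7 (s2^-1): strand 1 crosses under strand 2. Perm now: [3 2 1]
Gen 8 (s2): strand 2 crosses over strand 1. Perm now: [3 1 2]

Answer: 3 1 2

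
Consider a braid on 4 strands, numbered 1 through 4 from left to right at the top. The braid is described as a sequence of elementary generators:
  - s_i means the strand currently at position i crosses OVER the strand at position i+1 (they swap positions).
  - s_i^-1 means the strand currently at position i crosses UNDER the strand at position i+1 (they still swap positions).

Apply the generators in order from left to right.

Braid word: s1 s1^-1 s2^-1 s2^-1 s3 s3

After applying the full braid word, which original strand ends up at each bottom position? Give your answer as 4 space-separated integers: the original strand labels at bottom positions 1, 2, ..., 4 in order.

Answer: 1 2 3 4

Derivation:
Gen 1 (s1): strand 1 crosses over strand 2. Perm now: [2 1 3 4]
Gen 2 (s1^-1): strand 2 crosses under strand 1. Perm now: [1 2 3 4]
Gen 3 (s2^-1): strand 2 crosses under strand 3. Perm now: [1 3 2 4]
Gen 4 (s2^-1): strand 3 crosses under strand 2. Perm now: [1 2 3 4]
Gen 5 (s3): strand 3 crosses over strand 4. Perm now: [1 2 4 3]
Gen 6 (s3): strand 4 crosses over strand 3. Perm now: [1 2 3 4]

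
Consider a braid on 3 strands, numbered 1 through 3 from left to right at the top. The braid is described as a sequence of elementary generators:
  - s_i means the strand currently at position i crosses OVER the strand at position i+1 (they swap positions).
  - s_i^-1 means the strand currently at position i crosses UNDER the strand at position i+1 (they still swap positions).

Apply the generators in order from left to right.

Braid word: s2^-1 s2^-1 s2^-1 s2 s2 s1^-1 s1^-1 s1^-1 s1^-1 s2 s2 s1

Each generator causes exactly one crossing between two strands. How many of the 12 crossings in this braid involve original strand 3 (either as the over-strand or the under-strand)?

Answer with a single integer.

Gen 1: crossing 2x3. Involves strand 3? yes. Count so far: 1
Gen 2: crossing 3x2. Involves strand 3? yes. Count so far: 2
Gen 3: crossing 2x3. Involves strand 3? yes. Count so far: 3
Gen 4: crossing 3x2. Involves strand 3? yes. Count so far: 4
Gen 5: crossing 2x3. Involves strand 3? yes. Count so far: 5
Gen 6: crossing 1x3. Involves strand 3? yes. Count so far: 6
Gen 7: crossing 3x1. Involves strand 3? yes. Count so far: 7
Gen 8: crossing 1x3. Involves strand 3? yes. Count so far: 8
Gen 9: crossing 3x1. Involves strand 3? yes. Count so far: 9
Gen 10: crossing 3x2. Involves strand 3? yes. Count so far: 10
Gen 11: crossing 2x3. Involves strand 3? yes. Count so far: 11
Gen 12: crossing 1x3. Involves strand 3? yes. Count so far: 12

Answer: 12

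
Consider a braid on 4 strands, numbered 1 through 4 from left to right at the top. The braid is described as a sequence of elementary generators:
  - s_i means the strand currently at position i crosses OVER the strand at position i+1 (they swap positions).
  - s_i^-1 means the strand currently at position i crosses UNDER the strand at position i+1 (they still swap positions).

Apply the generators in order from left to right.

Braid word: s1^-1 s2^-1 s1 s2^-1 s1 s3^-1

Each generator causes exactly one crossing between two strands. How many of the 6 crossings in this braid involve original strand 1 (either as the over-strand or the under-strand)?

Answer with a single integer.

Gen 1: crossing 1x2. Involves strand 1? yes. Count so far: 1
Gen 2: crossing 1x3. Involves strand 1? yes. Count so far: 2
Gen 3: crossing 2x3. Involves strand 1? no. Count so far: 2
Gen 4: crossing 2x1. Involves strand 1? yes. Count so far: 3
Gen 5: crossing 3x1. Involves strand 1? yes. Count so far: 4
Gen 6: crossing 2x4. Involves strand 1? no. Count so far: 4

Answer: 4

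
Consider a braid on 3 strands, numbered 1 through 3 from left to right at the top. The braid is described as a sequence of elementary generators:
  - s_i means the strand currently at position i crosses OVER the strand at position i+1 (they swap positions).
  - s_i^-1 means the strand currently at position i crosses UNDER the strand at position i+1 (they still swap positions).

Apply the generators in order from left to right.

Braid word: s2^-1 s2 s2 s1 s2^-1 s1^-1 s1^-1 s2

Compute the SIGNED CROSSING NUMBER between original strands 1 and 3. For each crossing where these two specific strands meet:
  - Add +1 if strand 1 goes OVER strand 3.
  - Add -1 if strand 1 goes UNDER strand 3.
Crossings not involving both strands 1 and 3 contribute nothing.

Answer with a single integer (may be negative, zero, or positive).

Gen 1: crossing 2x3. Both 1&3? no. Sum: 0
Gen 2: crossing 3x2. Both 1&3? no. Sum: 0
Gen 3: crossing 2x3. Both 1&3? no. Sum: 0
Gen 4: 1 over 3. Both 1&3? yes. Contrib: +1. Sum: 1
Gen 5: crossing 1x2. Both 1&3? no. Sum: 1
Gen 6: crossing 3x2. Both 1&3? no. Sum: 1
Gen 7: crossing 2x3. Both 1&3? no. Sum: 1
Gen 8: crossing 2x1. Both 1&3? no. Sum: 1

Answer: 1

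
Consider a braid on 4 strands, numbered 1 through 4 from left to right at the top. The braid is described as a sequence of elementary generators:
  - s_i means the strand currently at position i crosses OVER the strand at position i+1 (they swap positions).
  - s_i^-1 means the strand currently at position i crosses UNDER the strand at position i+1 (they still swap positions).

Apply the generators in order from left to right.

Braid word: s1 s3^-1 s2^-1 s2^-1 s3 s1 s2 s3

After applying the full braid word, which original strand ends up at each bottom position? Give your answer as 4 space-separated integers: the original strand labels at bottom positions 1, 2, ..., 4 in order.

Answer: 1 3 4 2

Derivation:
Gen 1 (s1): strand 1 crosses over strand 2. Perm now: [2 1 3 4]
Gen 2 (s3^-1): strand 3 crosses under strand 4. Perm now: [2 1 4 3]
Gen 3 (s2^-1): strand 1 crosses under strand 4. Perm now: [2 4 1 3]
Gen 4 (s2^-1): strand 4 crosses under strand 1. Perm now: [2 1 4 3]
Gen 5 (s3): strand 4 crosses over strand 3. Perm now: [2 1 3 4]
Gen 6 (s1): strand 2 crosses over strand 1. Perm now: [1 2 3 4]
Gen 7 (s2): strand 2 crosses over strand 3. Perm now: [1 3 2 4]
Gen 8 (s3): strand 2 crosses over strand 4. Perm now: [1 3 4 2]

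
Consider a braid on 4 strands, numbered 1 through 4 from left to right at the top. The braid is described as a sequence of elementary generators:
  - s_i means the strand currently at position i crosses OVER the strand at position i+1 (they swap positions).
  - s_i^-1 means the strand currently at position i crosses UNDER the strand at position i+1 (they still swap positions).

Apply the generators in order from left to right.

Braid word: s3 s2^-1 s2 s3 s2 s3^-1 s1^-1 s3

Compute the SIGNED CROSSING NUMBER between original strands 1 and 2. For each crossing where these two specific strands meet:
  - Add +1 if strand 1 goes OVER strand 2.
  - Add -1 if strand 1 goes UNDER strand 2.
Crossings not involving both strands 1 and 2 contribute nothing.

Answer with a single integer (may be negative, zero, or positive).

Gen 1: crossing 3x4. Both 1&2? no. Sum: 0
Gen 2: crossing 2x4. Both 1&2? no. Sum: 0
Gen 3: crossing 4x2. Both 1&2? no. Sum: 0
Gen 4: crossing 4x3. Both 1&2? no. Sum: 0
Gen 5: crossing 2x3. Both 1&2? no. Sum: 0
Gen 6: crossing 2x4. Both 1&2? no. Sum: 0
Gen 7: crossing 1x3. Both 1&2? no. Sum: 0
Gen 8: crossing 4x2. Both 1&2? no. Sum: 0

Answer: 0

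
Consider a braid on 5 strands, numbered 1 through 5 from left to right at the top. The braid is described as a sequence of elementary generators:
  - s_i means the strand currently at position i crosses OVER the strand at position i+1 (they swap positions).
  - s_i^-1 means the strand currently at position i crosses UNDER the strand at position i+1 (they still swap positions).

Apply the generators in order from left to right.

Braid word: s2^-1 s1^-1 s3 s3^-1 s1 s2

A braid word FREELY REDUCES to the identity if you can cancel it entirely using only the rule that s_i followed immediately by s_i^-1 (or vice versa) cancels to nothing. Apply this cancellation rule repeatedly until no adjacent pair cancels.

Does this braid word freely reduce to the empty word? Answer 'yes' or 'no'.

Answer: yes

Derivation:
Gen 1 (s2^-1): push. Stack: [s2^-1]
Gen 2 (s1^-1): push. Stack: [s2^-1 s1^-1]
Gen 3 (s3): push. Stack: [s2^-1 s1^-1 s3]
Gen 4 (s3^-1): cancels prior s3. Stack: [s2^-1 s1^-1]
Gen 5 (s1): cancels prior s1^-1. Stack: [s2^-1]
Gen 6 (s2): cancels prior s2^-1. Stack: []
Reduced word: (empty)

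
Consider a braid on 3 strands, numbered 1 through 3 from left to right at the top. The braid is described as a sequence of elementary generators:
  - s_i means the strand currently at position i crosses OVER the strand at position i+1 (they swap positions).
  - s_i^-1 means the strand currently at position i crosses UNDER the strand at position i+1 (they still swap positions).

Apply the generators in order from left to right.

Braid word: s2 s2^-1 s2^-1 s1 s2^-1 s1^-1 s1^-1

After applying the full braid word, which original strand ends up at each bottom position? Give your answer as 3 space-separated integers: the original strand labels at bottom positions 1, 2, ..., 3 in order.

Answer: 3 2 1

Derivation:
Gen 1 (s2): strand 2 crosses over strand 3. Perm now: [1 3 2]
Gen 2 (s2^-1): strand 3 crosses under strand 2. Perm now: [1 2 3]
Gen 3 (s2^-1): strand 2 crosses under strand 3. Perm now: [1 3 2]
Gen 4 (s1): strand 1 crosses over strand 3. Perm now: [3 1 2]
Gen 5 (s2^-1): strand 1 crosses under strand 2. Perm now: [3 2 1]
Gen 6 (s1^-1): strand 3 crosses under strand 2. Perm now: [2 3 1]
Gen 7 (s1^-1): strand 2 crosses under strand 3. Perm now: [3 2 1]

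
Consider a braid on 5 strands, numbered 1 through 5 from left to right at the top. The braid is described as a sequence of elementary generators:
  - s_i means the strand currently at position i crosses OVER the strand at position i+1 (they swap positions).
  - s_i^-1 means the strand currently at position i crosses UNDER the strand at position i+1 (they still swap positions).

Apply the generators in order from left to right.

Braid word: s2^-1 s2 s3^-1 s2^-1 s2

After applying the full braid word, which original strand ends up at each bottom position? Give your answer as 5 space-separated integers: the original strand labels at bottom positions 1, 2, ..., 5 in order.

Answer: 1 2 4 3 5

Derivation:
Gen 1 (s2^-1): strand 2 crosses under strand 3. Perm now: [1 3 2 4 5]
Gen 2 (s2): strand 3 crosses over strand 2. Perm now: [1 2 3 4 5]
Gen 3 (s3^-1): strand 3 crosses under strand 4. Perm now: [1 2 4 3 5]
Gen 4 (s2^-1): strand 2 crosses under strand 4. Perm now: [1 4 2 3 5]
Gen 5 (s2): strand 4 crosses over strand 2. Perm now: [1 2 4 3 5]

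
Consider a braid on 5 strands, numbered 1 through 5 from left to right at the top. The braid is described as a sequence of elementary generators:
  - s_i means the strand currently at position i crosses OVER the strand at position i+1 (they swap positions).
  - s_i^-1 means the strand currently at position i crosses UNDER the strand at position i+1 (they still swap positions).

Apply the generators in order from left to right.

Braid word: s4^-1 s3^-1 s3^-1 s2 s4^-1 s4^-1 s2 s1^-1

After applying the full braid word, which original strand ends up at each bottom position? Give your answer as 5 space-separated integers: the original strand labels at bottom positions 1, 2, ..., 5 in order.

Answer: 2 1 3 5 4

Derivation:
Gen 1 (s4^-1): strand 4 crosses under strand 5. Perm now: [1 2 3 5 4]
Gen 2 (s3^-1): strand 3 crosses under strand 5. Perm now: [1 2 5 3 4]
Gen 3 (s3^-1): strand 5 crosses under strand 3. Perm now: [1 2 3 5 4]
Gen 4 (s2): strand 2 crosses over strand 3. Perm now: [1 3 2 5 4]
Gen 5 (s4^-1): strand 5 crosses under strand 4. Perm now: [1 3 2 4 5]
Gen 6 (s4^-1): strand 4 crosses under strand 5. Perm now: [1 3 2 5 4]
Gen 7 (s2): strand 3 crosses over strand 2. Perm now: [1 2 3 5 4]
Gen 8 (s1^-1): strand 1 crosses under strand 2. Perm now: [2 1 3 5 4]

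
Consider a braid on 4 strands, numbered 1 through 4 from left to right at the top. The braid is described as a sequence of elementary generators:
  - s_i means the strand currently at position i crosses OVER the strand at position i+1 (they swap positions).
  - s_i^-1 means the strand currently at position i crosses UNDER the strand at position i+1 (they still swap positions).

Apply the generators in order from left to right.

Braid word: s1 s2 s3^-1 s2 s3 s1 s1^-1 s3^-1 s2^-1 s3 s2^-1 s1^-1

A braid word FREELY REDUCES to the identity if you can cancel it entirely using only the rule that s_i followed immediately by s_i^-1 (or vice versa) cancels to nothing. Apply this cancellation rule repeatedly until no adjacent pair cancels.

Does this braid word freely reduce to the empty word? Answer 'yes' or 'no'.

Gen 1 (s1): push. Stack: [s1]
Gen 2 (s2): push. Stack: [s1 s2]
Gen 3 (s3^-1): push. Stack: [s1 s2 s3^-1]
Gen 4 (s2): push. Stack: [s1 s2 s3^-1 s2]
Gen 5 (s3): push. Stack: [s1 s2 s3^-1 s2 s3]
Gen 6 (s1): push. Stack: [s1 s2 s3^-1 s2 s3 s1]
Gen 7 (s1^-1): cancels prior s1. Stack: [s1 s2 s3^-1 s2 s3]
Gen 8 (s3^-1): cancels prior s3. Stack: [s1 s2 s3^-1 s2]
Gen 9 (s2^-1): cancels prior s2. Stack: [s1 s2 s3^-1]
Gen 10 (s3): cancels prior s3^-1. Stack: [s1 s2]
Gen 11 (s2^-1): cancels prior s2. Stack: [s1]
Gen 12 (s1^-1): cancels prior s1. Stack: []
Reduced word: (empty)

Answer: yes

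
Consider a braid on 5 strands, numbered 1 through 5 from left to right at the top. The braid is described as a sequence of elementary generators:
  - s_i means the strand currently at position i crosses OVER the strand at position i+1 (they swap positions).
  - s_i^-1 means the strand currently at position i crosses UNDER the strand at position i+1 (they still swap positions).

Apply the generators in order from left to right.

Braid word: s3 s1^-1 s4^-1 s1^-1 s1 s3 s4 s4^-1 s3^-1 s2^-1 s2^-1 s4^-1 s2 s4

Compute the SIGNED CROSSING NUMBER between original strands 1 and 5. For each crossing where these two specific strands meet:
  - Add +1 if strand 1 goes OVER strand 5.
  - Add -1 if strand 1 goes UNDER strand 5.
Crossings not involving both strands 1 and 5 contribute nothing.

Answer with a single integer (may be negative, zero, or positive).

Answer: 0

Derivation:
Gen 1: crossing 3x4. Both 1&5? no. Sum: 0
Gen 2: crossing 1x2. Both 1&5? no. Sum: 0
Gen 3: crossing 3x5. Both 1&5? no. Sum: 0
Gen 4: crossing 2x1. Both 1&5? no. Sum: 0
Gen 5: crossing 1x2. Both 1&5? no. Sum: 0
Gen 6: crossing 4x5. Both 1&5? no. Sum: 0
Gen 7: crossing 4x3. Both 1&5? no. Sum: 0
Gen 8: crossing 3x4. Both 1&5? no. Sum: 0
Gen 9: crossing 5x4. Both 1&5? no. Sum: 0
Gen 10: crossing 1x4. Both 1&5? no. Sum: 0
Gen 11: crossing 4x1. Both 1&5? no. Sum: 0
Gen 12: crossing 5x3. Both 1&5? no. Sum: 0
Gen 13: crossing 1x4. Both 1&5? no. Sum: 0
Gen 14: crossing 3x5. Both 1&5? no. Sum: 0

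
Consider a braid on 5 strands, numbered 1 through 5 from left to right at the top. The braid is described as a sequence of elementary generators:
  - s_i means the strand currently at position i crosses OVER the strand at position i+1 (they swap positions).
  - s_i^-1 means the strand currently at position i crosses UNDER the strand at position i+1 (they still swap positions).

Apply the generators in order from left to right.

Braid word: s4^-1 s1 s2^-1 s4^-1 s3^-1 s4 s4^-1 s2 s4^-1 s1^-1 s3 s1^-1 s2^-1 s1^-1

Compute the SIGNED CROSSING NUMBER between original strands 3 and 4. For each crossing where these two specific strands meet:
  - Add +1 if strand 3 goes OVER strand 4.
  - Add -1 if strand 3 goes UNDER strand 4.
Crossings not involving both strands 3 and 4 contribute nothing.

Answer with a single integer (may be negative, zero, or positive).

Answer: 1

Derivation:
Gen 1: crossing 4x5. Both 3&4? no. Sum: 0
Gen 2: crossing 1x2. Both 3&4? no. Sum: 0
Gen 3: crossing 1x3. Both 3&4? no. Sum: 0
Gen 4: crossing 5x4. Both 3&4? no. Sum: 0
Gen 5: crossing 1x4. Both 3&4? no. Sum: 0
Gen 6: crossing 1x5. Both 3&4? no. Sum: 0
Gen 7: crossing 5x1. Both 3&4? no. Sum: 0
Gen 8: 3 over 4. Both 3&4? yes. Contrib: +1. Sum: 1
Gen 9: crossing 1x5. Both 3&4? no. Sum: 1
Gen 10: crossing 2x4. Both 3&4? no. Sum: 1
Gen 11: crossing 3x5. Both 3&4? no. Sum: 1
Gen 12: crossing 4x2. Both 3&4? no. Sum: 1
Gen 13: crossing 4x5. Both 3&4? no. Sum: 1
Gen 14: crossing 2x5. Both 3&4? no. Sum: 1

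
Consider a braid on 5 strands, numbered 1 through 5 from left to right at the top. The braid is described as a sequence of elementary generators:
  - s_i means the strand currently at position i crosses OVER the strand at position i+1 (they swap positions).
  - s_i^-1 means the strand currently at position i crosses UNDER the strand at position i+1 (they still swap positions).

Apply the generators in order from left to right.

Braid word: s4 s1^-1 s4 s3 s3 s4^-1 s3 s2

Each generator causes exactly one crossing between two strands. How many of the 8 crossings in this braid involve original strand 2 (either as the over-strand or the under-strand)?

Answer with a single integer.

Answer: 1

Derivation:
Gen 1: crossing 4x5. Involves strand 2? no. Count so far: 0
Gen 2: crossing 1x2. Involves strand 2? yes. Count so far: 1
Gen 3: crossing 5x4. Involves strand 2? no. Count so far: 1
Gen 4: crossing 3x4. Involves strand 2? no. Count so far: 1
Gen 5: crossing 4x3. Involves strand 2? no. Count so far: 1
Gen 6: crossing 4x5. Involves strand 2? no. Count so far: 1
Gen 7: crossing 3x5. Involves strand 2? no. Count so far: 1
Gen 8: crossing 1x5. Involves strand 2? no. Count so far: 1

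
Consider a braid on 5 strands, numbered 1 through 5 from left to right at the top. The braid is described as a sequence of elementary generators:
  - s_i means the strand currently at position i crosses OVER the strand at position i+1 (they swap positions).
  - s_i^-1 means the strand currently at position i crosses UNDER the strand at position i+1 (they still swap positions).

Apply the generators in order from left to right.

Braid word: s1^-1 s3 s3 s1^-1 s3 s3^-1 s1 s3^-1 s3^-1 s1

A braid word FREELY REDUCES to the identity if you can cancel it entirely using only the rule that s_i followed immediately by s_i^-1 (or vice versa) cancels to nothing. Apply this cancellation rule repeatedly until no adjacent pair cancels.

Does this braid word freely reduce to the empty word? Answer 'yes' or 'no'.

Answer: yes

Derivation:
Gen 1 (s1^-1): push. Stack: [s1^-1]
Gen 2 (s3): push. Stack: [s1^-1 s3]
Gen 3 (s3): push. Stack: [s1^-1 s3 s3]
Gen 4 (s1^-1): push. Stack: [s1^-1 s3 s3 s1^-1]
Gen 5 (s3): push. Stack: [s1^-1 s3 s3 s1^-1 s3]
Gen 6 (s3^-1): cancels prior s3. Stack: [s1^-1 s3 s3 s1^-1]
Gen 7 (s1): cancels prior s1^-1. Stack: [s1^-1 s3 s3]
Gen 8 (s3^-1): cancels prior s3. Stack: [s1^-1 s3]
Gen 9 (s3^-1): cancels prior s3. Stack: [s1^-1]
Gen 10 (s1): cancels prior s1^-1. Stack: []
Reduced word: (empty)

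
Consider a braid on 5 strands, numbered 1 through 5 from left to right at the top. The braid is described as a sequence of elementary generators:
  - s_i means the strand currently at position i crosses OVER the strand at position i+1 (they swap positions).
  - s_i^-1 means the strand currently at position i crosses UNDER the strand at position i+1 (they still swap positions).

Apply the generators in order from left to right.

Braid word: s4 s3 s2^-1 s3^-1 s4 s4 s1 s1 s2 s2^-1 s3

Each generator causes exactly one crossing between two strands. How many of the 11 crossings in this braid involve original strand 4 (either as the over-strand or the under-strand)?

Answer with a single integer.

Answer: 3

Derivation:
Gen 1: crossing 4x5. Involves strand 4? yes. Count so far: 1
Gen 2: crossing 3x5. Involves strand 4? no. Count so far: 1
Gen 3: crossing 2x5. Involves strand 4? no. Count so far: 1
Gen 4: crossing 2x3. Involves strand 4? no. Count so far: 1
Gen 5: crossing 2x4. Involves strand 4? yes. Count so far: 2
Gen 6: crossing 4x2. Involves strand 4? yes. Count so far: 3
Gen 7: crossing 1x5. Involves strand 4? no. Count so far: 3
Gen 8: crossing 5x1. Involves strand 4? no. Count so far: 3
Gen 9: crossing 5x3. Involves strand 4? no. Count so far: 3
Gen 10: crossing 3x5. Involves strand 4? no. Count so far: 3
Gen 11: crossing 3x2. Involves strand 4? no. Count so far: 3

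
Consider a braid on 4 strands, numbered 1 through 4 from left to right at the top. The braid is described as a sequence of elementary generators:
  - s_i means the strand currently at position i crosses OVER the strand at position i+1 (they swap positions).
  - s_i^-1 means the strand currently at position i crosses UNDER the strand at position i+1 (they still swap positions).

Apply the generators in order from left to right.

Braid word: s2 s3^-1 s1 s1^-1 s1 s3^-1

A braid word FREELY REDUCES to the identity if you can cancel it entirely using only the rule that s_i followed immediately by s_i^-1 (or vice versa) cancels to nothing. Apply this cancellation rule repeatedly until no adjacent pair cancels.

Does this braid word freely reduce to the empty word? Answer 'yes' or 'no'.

Gen 1 (s2): push. Stack: [s2]
Gen 2 (s3^-1): push. Stack: [s2 s3^-1]
Gen 3 (s1): push. Stack: [s2 s3^-1 s1]
Gen 4 (s1^-1): cancels prior s1. Stack: [s2 s3^-1]
Gen 5 (s1): push. Stack: [s2 s3^-1 s1]
Gen 6 (s3^-1): push. Stack: [s2 s3^-1 s1 s3^-1]
Reduced word: s2 s3^-1 s1 s3^-1

Answer: no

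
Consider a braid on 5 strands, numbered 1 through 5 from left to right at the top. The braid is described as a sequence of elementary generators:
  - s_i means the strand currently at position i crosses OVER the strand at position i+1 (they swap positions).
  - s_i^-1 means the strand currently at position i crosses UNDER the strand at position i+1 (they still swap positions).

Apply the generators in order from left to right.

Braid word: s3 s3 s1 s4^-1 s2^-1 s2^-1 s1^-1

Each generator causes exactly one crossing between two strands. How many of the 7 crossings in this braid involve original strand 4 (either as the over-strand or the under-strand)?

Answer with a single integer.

Gen 1: crossing 3x4. Involves strand 4? yes. Count so far: 1
Gen 2: crossing 4x3. Involves strand 4? yes. Count so far: 2
Gen 3: crossing 1x2. Involves strand 4? no. Count so far: 2
Gen 4: crossing 4x5. Involves strand 4? yes. Count so far: 3
Gen 5: crossing 1x3. Involves strand 4? no. Count so far: 3
Gen 6: crossing 3x1. Involves strand 4? no. Count so far: 3
Gen 7: crossing 2x1. Involves strand 4? no. Count so far: 3

Answer: 3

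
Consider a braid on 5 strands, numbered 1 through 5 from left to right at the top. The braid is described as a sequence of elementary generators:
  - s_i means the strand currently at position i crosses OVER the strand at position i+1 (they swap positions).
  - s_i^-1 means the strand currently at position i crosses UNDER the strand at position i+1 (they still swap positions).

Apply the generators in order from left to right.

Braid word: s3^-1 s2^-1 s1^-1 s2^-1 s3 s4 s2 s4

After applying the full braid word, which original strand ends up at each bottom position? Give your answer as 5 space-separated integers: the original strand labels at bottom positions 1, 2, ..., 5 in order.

Answer: 4 3 2 1 5

Derivation:
Gen 1 (s3^-1): strand 3 crosses under strand 4. Perm now: [1 2 4 3 5]
Gen 2 (s2^-1): strand 2 crosses under strand 4. Perm now: [1 4 2 3 5]
Gen 3 (s1^-1): strand 1 crosses under strand 4. Perm now: [4 1 2 3 5]
Gen 4 (s2^-1): strand 1 crosses under strand 2. Perm now: [4 2 1 3 5]
Gen 5 (s3): strand 1 crosses over strand 3. Perm now: [4 2 3 1 5]
Gen 6 (s4): strand 1 crosses over strand 5. Perm now: [4 2 3 5 1]
Gen 7 (s2): strand 2 crosses over strand 3. Perm now: [4 3 2 5 1]
Gen 8 (s4): strand 5 crosses over strand 1. Perm now: [4 3 2 1 5]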